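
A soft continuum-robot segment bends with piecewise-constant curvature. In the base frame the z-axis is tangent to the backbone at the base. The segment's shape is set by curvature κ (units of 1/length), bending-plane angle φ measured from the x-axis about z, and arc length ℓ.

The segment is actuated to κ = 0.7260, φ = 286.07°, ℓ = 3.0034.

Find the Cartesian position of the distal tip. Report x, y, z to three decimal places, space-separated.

θ = κ·ℓ = 0.7260 × 3.0034 = 2.18047 rad
ρ = (1 − cos θ)/κ = (1 − -0.57260)/0.7260 = 2.16611
z = sin θ / κ = 0.81984/0.7260 = 1.12925
x = ρ cos φ = 2.16611 × cos(286.07°) = 0.59961
y = ρ sin φ = 2.16611 × sin(286.07°) = -2.08147

0.600 -2.081 1.129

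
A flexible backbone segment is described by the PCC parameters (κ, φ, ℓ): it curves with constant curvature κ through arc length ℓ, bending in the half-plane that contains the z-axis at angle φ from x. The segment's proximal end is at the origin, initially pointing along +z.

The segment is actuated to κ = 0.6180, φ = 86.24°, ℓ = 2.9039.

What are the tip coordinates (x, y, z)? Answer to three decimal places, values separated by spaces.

0.130 1.973 1.578

θ = κ·ℓ = 0.6180 × 2.9039 = 1.79461 rad
ρ = (1 − cos θ)/κ = (1 − -0.22195)/0.6180 = 1.97727
z = sin θ / κ = 0.97506/0.6180 = 1.57776
x = ρ cos φ = 1.97727 × cos(86.24°) = 0.12966
y = ρ sin φ = 1.97727 × sin(86.24°) = 1.97301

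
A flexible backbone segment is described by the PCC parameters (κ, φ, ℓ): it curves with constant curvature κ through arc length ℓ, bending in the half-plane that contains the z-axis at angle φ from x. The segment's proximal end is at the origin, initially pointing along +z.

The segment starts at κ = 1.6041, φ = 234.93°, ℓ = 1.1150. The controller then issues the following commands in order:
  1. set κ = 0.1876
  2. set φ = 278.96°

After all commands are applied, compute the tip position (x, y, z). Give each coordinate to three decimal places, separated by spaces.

0.018 -0.115 1.107

initial: κ=1.6041, φ=234.93°, ℓ=1.1150
cmd 1: set κ=0.1876 → (κ,φ,ℓ)=(0.1876,234.93°,1.1150) → tip=(-0.0668,-0.0951,1.1069)
cmd 2: set φ=278.96° → (κ,φ,ℓ)=(0.1876,278.96°,1.1150) → tip=(0.0181,-0.1148,1.1069)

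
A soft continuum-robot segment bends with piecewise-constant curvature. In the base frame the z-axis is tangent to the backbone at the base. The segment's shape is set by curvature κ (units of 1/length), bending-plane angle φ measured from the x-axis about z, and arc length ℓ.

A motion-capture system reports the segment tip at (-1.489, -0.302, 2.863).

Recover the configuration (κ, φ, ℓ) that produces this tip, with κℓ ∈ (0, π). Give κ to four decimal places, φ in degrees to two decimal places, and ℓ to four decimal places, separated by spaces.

0.2893 191.47 3.3734

ρ = √(x²+y²) = √(-1.489² + -0.302²) = 1.51932
φ = atan2(y, x) mod 360° = atan2(-0.302, -1.489) = 191.4652°
|p|² = ρ² + z² = 1.51932² + 2.863² = 10.50509
κ = 2ρ / |p|² = 2×1.51932 / 10.50509 = 0.28925
θ = 2·atan2(ρ, z) = 2·atan2(1.51932, 2.863) = 0.97577 rad
ℓ = θ/κ = 0.97577/0.28925 = 3.37340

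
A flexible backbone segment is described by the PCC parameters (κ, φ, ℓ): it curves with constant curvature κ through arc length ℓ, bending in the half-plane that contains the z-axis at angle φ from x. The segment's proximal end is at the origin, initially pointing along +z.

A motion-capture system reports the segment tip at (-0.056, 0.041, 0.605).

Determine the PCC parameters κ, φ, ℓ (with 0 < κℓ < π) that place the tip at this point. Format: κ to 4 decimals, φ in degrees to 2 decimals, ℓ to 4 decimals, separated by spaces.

ρ = √(x²+y²) = √(-0.056² + 0.041²) = 0.06940
φ = atan2(y, x) mod 360° = atan2(0.041, -0.056) = 143.7905°
|p|² = ρ² + z² = 0.06940² + 0.605² = 0.37084
κ = 2ρ / |p|² = 2×0.06940 / 0.37084 = 0.37431
θ = 2·atan2(ρ, z) = 2·atan2(0.06940, 0.605) = 0.22844 rad
ℓ = θ/κ = 0.22844/0.37431 = 0.61029

0.3743 143.79 0.6103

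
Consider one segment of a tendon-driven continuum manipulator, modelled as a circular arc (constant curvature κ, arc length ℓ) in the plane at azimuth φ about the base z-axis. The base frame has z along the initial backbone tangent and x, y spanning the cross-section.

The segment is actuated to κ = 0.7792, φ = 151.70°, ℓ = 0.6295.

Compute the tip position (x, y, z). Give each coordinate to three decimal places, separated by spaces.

θ = κ·ℓ = 0.7792 × 0.6295 = 0.49051 rad
ρ = (1 − cos θ)/κ = (1 − 0.88209)/0.7792 = 0.15132
z = sin θ / κ = 0.47107/0.7792 = 0.60456
x = ρ cos φ = 0.15132 × cos(151.70°) = -0.13323
y = ρ sin φ = 0.15132 × sin(151.70°) = 0.07174

-0.133 0.072 0.605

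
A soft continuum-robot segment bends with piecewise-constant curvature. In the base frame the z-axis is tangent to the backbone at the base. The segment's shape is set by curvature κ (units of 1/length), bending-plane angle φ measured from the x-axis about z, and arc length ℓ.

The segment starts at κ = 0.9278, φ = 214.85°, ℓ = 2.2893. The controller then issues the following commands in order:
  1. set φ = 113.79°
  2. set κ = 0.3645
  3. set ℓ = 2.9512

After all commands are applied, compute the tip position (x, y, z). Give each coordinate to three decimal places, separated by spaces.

initial: κ=0.9278, φ=214.85°, ℓ=2.2893
cmd 1: set φ=113.79° → (κ,φ,ℓ)=(0.9278,113.79°,2.2893) → tip=(-0.6632,1.5044,0.9171)
cmd 2: set κ=0.3645 → (κ,φ,ℓ)=(0.3645,113.79°,2.2893) → tip=(-0.3635,0.8244,2.0327)
cmd 3: set ℓ=2.9512 → (κ,φ,ℓ)=(0.3645,113.79°,2.9512) → tip=(-0.5809,1.3177,2.4141)

-0.581 1.318 2.414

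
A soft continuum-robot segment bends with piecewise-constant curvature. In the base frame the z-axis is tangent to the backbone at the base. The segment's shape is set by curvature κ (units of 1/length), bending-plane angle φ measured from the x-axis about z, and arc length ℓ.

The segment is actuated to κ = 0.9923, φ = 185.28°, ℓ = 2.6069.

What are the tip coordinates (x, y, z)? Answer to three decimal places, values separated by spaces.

θ = κ·ℓ = 0.9923 × 2.6069 = 2.58683 rad
ρ = (1 − cos θ)/κ = (1 − -0.85002)/0.9923 = 1.86438
z = sin θ / κ = 0.52674/0.9923 = 0.53083
x = ρ cos φ = 1.86438 × cos(185.28°) = -1.85647
y = ρ sin φ = 1.86438 × sin(185.28°) = -0.17157

-1.856 -0.172 0.531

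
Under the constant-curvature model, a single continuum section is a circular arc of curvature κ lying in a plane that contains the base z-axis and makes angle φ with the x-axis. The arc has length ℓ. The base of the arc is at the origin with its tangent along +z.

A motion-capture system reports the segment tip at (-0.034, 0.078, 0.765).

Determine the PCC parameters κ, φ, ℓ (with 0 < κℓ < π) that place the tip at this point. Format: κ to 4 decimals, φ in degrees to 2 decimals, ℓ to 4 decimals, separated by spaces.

ρ = √(x²+y²) = √(-0.034² + 0.078²) = 0.08509
φ = atan2(y, x) mod 360° = atan2(0.078, -0.034) = 113.5523°
|p|² = ρ² + z² = 0.08509² + 0.765² = 0.59247
κ = 2ρ / |p|² = 2×0.08509 / 0.59247 = 0.28723
θ = 2·atan2(ρ, z) = 2·atan2(0.08509, 0.765) = 0.22154 rad
ℓ = θ/κ = 0.22154/0.28723 = 0.77129

0.2872 113.55 0.7713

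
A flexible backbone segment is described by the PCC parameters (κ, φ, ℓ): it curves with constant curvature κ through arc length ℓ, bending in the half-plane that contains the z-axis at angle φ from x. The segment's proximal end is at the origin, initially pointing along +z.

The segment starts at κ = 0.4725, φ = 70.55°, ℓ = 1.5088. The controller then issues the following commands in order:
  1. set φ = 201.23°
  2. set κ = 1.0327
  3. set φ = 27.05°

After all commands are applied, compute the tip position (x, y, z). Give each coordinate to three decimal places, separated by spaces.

0.851 0.435 0.968

initial: κ=0.4725, φ=70.55°, ℓ=1.5088
cmd 1: set φ=201.23° → (κ,φ,ℓ)=(0.4725,201.23°,1.5088) → tip=(-0.4804,-0.1866,1.3842)
cmd 2: set κ=1.0327 → (κ,φ,ℓ)=(1.0327,201.23°,1.5088) → tip=(-0.8912,-0.3462,0.9683)
cmd 3: set φ=27.05° → (κ,φ,ℓ)=(1.0327,27.05°,1.5088) → tip=(0.8515,0.4348,0.9683)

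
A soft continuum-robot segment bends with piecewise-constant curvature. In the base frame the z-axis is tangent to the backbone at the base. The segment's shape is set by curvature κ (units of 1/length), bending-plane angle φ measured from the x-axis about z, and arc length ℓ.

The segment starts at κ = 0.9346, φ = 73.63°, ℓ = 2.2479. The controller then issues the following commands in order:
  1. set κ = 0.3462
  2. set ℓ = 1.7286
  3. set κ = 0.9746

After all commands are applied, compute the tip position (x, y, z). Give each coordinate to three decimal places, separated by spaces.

initial: κ=0.9346, φ=73.63°, ℓ=2.2479
cmd 1: set κ=0.3462 → (κ,φ,ℓ)=(0.3462,73.63°,2.2479) → tip=(0.2343,0.7977,2.0278)
cmd 2: set ℓ=1.7286 → (κ,φ,ℓ)=(0.3462,73.63°,1.7286) → tip=(0.1415,0.4816,1.6273)
cmd 3: set κ=0.9746 → (κ,φ,ℓ)=(0.9746,73.63°,1.7286) → tip=(0.3221,1.0964,1.0194)

0.322 1.096 1.019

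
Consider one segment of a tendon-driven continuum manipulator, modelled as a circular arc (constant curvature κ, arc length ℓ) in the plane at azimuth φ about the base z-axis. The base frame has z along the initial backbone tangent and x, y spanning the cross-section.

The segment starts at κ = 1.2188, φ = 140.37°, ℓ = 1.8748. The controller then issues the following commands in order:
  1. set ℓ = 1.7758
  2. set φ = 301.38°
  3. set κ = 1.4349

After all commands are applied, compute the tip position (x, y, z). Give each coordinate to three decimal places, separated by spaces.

0.664 -1.088 0.390

initial: κ=1.2188, φ=140.37°, ℓ=1.8748
cmd 1: set ℓ=1.7758 → (κ,φ,ℓ)=(1.2188,140.37°,1.7758) → tip=(-0.9854,0.8160,0.6801)
cmd 2: set φ=301.38° → (κ,φ,ℓ)=(1.2188,301.38°,1.7758) → tip=(0.6662,-1.0922,0.6801)
cmd 3: set κ=1.4349 → (κ,φ,ℓ)=(1.4349,301.38°,1.7758) → tip=(0.6637,-1.0882,0.3898)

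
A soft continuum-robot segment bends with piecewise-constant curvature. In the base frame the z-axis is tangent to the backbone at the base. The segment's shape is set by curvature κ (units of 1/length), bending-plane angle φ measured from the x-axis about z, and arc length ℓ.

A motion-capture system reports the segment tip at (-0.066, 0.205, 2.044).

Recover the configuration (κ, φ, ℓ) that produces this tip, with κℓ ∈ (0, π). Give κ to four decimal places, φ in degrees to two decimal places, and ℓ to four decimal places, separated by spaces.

ρ = √(x²+y²) = √(-0.066² + 0.205²) = 0.21536
φ = atan2(y, x) mod 360° = atan2(0.205, -0.066) = 107.8460°
|p|² = ρ² + z² = 0.21536² + 2.044² = 4.22432
κ = 2ρ / |p|² = 2×0.21536 / 4.22432 = 0.10196
θ = 2·atan2(ρ, z) = 2·atan2(0.21536, 2.044) = 0.20995 rad
ℓ = θ/κ = 0.20995/0.10196 = 2.05909

0.1020 107.85 2.0591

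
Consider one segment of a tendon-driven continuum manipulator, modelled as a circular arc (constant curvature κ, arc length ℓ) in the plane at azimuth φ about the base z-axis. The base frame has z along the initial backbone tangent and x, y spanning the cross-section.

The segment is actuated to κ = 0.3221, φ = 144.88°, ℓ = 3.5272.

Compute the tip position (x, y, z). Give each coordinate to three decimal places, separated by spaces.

-1.470 1.034 2.816

θ = κ·ℓ = 0.3221 × 3.5272 = 1.13611 rad
ρ = (1 − cos θ)/κ = (1 − 0.42112)/0.3221 = 1.79719
z = sin θ / κ = 0.90700/0.3221 = 2.81590
x = ρ cos φ = 1.79719 × cos(144.88°) = -1.47001
y = ρ sin φ = 1.79719 × sin(144.88°) = 1.03391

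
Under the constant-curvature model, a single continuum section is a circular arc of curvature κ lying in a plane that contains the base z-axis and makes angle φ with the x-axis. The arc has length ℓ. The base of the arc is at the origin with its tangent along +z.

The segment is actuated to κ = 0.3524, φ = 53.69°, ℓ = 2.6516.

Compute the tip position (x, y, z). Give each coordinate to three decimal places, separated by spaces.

0.682 0.928 2.282

θ = κ·ℓ = 0.3524 × 2.6516 = 0.93442 rad
ρ = (1 − cos θ)/κ = (1 − 0.59428)/0.3524 = 1.15130
z = sin θ / κ = 0.80426/0.3524 = 2.28223
x = ρ cos φ = 1.15130 × cos(53.69°) = 0.68175
y = ρ sin φ = 1.15130 × sin(53.69°) = 0.92775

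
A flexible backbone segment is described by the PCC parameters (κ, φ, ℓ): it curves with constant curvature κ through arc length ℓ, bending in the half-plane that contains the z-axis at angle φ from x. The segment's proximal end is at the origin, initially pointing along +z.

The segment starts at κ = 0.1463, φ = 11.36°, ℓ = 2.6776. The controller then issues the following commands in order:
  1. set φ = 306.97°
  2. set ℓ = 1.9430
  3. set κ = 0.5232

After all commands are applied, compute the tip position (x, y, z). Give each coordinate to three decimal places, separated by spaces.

initial: κ=0.1463, φ=11.36°, ℓ=2.6776
cmd 1: set φ=306.97° → (κ,φ,ℓ)=(0.1463,306.97°,2.6776) → tip=(0.3114,-0.4137,2.6096)
cmd 2: set ℓ=1.9430 → (κ,φ,ℓ)=(0.1463,306.97°,1.9430) → tip=(0.1650,-0.2192,1.9169)
cmd 3: set κ=0.5232 → (κ,φ,ℓ)=(0.5232,306.97°,1.9430) → tip=(0.5445,-0.7234,1.6252)

0.545 -0.723 1.625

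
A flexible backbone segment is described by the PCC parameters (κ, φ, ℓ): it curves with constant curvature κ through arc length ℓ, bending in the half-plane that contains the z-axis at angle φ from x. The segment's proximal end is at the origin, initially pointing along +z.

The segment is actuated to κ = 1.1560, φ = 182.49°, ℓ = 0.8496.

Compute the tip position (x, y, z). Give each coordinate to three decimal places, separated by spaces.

-0.384 -0.017 0.719

θ = κ·ℓ = 1.1560 × 0.8496 = 0.98214 rad
ρ = (1 − cos θ)/κ = (1 − 0.55525)/1.1560 = 0.38474
z = sin θ / κ = 0.83169/1.1560 = 0.71945
x = ρ cos φ = 0.38474 × cos(182.49°) = -0.38437
y = ρ sin φ = 0.38474 × sin(182.49°) = -0.01671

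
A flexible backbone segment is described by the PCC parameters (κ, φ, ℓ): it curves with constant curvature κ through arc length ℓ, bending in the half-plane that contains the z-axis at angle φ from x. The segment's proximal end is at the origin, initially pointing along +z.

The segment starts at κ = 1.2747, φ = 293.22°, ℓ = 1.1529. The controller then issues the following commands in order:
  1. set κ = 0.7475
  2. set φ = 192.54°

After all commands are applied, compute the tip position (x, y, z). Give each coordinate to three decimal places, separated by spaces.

-0.456 -0.101 1.015

initial: κ=1.2747, φ=293.22°, ℓ=1.1529
cmd 1: set κ=0.7475 → (κ,φ,ℓ)=(0.7475,293.22°,1.1529) → tip=(0.1840,-0.4290,1.0154)
cmd 2: set φ=192.54° → (κ,φ,ℓ)=(0.7475,192.54°,1.1529) → tip=(-0.4557,-0.1013,1.0154)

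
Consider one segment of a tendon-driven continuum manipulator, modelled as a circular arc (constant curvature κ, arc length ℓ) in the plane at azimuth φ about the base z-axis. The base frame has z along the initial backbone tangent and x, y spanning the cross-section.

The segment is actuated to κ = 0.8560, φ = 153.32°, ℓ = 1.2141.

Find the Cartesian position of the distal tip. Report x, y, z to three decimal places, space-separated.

-0.515 0.259 1.007

θ = κ·ℓ = 0.8560 × 1.2141 = 1.03927 rad
ρ = (1 − cos θ)/κ = (1 − 0.50685)/0.8560 = 0.57611
z = sin θ / κ = 0.86203/0.8560 = 1.00705
x = ρ cos φ = 0.57611 × cos(153.32°) = -0.51477
y = ρ sin φ = 0.57611 × sin(153.32°) = 0.25868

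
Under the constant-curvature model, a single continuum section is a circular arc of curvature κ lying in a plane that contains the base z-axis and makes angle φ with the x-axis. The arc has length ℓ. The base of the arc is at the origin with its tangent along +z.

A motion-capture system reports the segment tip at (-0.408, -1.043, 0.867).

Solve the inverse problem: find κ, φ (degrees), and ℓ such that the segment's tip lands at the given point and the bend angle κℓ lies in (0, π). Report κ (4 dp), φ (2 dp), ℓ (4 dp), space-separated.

ρ = √(x²+y²) = √(-0.408² + -1.043²) = 1.11996
φ = atan2(y, x) mod 360° = atan2(-1.043, -0.408) = 248.6356°
|p|² = ρ² + z² = 1.11996² + 0.867² = 2.00600
κ = 2ρ / |p|² = 2×1.11996 / 2.00600 = 1.11661
θ = 2·atan2(ρ, z) = 2·atan2(1.11996, 0.867) = 1.82406 rad
ℓ = θ/κ = 1.82406/1.11661 = 1.63356

1.1166 248.64 1.6336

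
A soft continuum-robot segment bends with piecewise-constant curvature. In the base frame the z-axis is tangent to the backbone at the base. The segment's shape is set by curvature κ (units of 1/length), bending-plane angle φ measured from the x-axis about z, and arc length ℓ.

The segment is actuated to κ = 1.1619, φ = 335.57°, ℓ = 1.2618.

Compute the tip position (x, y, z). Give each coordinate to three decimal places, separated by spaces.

θ = κ·ℓ = 1.1619 × 1.2618 = 1.46609 rad
ρ = (1 − cos θ)/κ = (1 − 0.10452)/1.1619 = 0.77070
z = sin θ / κ = 0.99452/1.1619 = 0.85595
x = ρ cos φ = 0.77070 × cos(335.57°) = 0.70170
y = ρ sin φ = 0.77070 × sin(335.57°) = -0.31875

0.702 -0.319 0.856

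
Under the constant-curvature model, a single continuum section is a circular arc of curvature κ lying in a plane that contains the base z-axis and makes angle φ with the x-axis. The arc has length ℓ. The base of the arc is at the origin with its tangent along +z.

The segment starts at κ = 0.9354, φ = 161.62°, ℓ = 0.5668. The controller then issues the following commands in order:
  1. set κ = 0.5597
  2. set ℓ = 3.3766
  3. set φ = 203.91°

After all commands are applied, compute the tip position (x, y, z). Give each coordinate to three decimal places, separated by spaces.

initial: κ=0.9354, φ=161.62°, ℓ=0.5668
cmd 1: set κ=0.5597 → (κ,φ,ℓ)=(0.5597,161.62°,0.5668) → tip=(-0.0846,0.0281,0.5573)
cmd 2: set ℓ=3.3766 → (κ,φ,ℓ)=(0.5597,161.62°,3.3766) → tip=(-2.2274,0.7401,1.6965)
cmd 3: set φ=203.91° → (κ,φ,ℓ)=(0.5597,203.91°,3.3766) → tip=(-2.1457,-0.9513,1.6965)

-2.146 -0.951 1.696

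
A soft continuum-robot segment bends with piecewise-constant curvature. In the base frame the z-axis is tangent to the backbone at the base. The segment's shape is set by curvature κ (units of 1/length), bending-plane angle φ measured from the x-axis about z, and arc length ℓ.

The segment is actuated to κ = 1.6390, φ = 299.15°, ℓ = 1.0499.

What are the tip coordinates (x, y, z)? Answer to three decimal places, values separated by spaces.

θ = κ·ℓ = 1.6390 × 1.0499 = 1.72079 rad
ρ = (1 − cos θ)/κ = (1 − -0.14943)/1.6390 = 0.70130
z = sin θ / κ = 0.98877/1.6390 = 0.60328
x = ρ cos φ = 0.70130 × cos(299.15°) = 0.34160
y = ρ sin φ = 0.70130 × sin(299.15°) = -0.61248

0.342 -0.612 0.603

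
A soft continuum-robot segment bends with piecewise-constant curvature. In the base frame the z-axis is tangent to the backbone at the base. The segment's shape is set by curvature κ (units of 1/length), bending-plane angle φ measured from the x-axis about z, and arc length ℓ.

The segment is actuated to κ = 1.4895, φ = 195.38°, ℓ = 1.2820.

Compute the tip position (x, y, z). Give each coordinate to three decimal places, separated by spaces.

-0.862 -0.237 0.633

θ = κ·ℓ = 1.4895 × 1.2820 = 1.90954 rad
ρ = (1 − cos θ)/κ = (1 − -0.33230)/1.4895 = 0.89446
z = sin θ / κ = 0.94317/1.4895 = 0.63321
x = ρ cos φ = 0.89446 × cos(195.38°) = -0.86243
y = ρ sin φ = 0.89446 × sin(195.38°) = -0.23723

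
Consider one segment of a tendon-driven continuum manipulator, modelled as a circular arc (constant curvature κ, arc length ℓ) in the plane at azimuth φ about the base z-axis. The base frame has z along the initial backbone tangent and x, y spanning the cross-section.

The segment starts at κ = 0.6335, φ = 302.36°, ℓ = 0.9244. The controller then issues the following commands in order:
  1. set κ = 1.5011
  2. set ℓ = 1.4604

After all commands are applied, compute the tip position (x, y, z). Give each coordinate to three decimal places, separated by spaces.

0.564 -0.890 0.542

initial: κ=0.6335, φ=302.36°, ℓ=0.9244
cmd 1: set κ=1.5011 → (κ,φ,ℓ)=(1.5011,302.36°,0.9244) → tip=(0.2916,-0.4602,0.6550)
cmd 2: set ℓ=1.4604 → (κ,φ,ℓ)=(1.5011,302.36°,1.4604) → tip=(0.5641,-0.8903,0.5416)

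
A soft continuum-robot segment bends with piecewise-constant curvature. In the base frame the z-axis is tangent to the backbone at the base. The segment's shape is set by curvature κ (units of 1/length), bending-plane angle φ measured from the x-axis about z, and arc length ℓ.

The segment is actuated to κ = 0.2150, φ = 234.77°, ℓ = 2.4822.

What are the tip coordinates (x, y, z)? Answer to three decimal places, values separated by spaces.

θ = κ·ℓ = 0.2150 × 2.4822 = 0.53367 rad
ρ = (1 − cos θ)/κ = (1 − 0.86094)/0.2150 = 0.64677
z = sin θ / κ = 0.50870/0.2150 = 2.36604
x = ρ cos φ = 0.64677 × cos(234.77°) = -0.37310
y = ρ sin φ = 0.64677 × sin(234.77°) = -0.52831

-0.373 -0.528 2.366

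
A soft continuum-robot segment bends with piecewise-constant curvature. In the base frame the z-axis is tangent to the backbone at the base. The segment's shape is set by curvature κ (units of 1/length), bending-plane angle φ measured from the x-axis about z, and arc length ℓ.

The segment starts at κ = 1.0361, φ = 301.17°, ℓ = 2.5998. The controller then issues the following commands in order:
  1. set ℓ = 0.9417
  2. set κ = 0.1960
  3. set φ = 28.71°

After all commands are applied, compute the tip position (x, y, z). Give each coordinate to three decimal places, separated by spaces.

initial: κ=1.0361, φ=301.17°, ℓ=2.5998
cmd 1: set ℓ=0.9417 → (κ,φ,ℓ)=(1.0361,301.17°,0.9417) → tip=(0.2195,-0.3629,0.7992)
cmd 2: set κ=0.1960 → (κ,φ,ℓ)=(0.1960,301.17°,0.9417) → tip=(0.0449,-0.0741,0.9364)
cmd 3: set φ=28.71° → (κ,φ,ℓ)=(0.1960,28.71°,0.9417) → tip=(0.0760,0.0416,0.9364)

0.076 0.042 0.936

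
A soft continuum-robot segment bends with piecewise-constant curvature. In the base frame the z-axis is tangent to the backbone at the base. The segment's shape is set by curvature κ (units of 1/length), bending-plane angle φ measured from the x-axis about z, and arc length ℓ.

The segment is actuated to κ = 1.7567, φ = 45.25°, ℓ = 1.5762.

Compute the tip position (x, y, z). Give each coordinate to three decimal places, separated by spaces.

θ = κ·ℓ = 1.7567 × 1.5762 = 2.76891 rad
ρ = (1 − cos θ)/κ = (1 − -0.93135)/1.7567 = 1.09942
z = sin θ / κ = 0.36411/1.7567 = 0.20727
x = ρ cos φ = 1.09942 × cos(45.25°) = 0.77401
y = ρ sin φ = 1.09942 × sin(45.25°) = 0.78079

0.774 0.781 0.207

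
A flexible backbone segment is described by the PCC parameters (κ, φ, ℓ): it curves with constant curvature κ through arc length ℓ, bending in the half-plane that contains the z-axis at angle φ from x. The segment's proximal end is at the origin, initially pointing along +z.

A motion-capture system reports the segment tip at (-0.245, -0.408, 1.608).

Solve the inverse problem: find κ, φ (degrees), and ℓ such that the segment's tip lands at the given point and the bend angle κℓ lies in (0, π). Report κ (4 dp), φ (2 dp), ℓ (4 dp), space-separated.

0.3385 239.02 1.7003

ρ = √(x²+y²) = √(-0.245² + -0.408²) = 0.47591
φ = atan2(y, x) mod 360° = atan2(-0.408, -0.245) = 239.0156°
|p|² = ρ² + z² = 0.47591² + 1.608² = 2.81215
κ = 2ρ / |p|² = 2×0.47591 / 2.81215 = 0.33847
θ = 2·atan2(ρ, z) = 2·atan2(0.47591, 1.608) = 0.57550 rad
ℓ = θ/κ = 0.57550/0.33847 = 1.70031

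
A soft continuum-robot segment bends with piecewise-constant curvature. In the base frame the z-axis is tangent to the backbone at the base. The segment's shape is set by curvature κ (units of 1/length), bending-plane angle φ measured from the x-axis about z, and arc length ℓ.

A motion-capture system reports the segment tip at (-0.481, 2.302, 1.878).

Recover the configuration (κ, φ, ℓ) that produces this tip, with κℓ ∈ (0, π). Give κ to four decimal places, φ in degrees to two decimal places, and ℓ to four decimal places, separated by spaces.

ρ = √(x²+y²) = √(-0.481² + 2.302²) = 2.35172
φ = atan2(y, x) mod 360° = atan2(2.302, -0.481) = 101.8021°
|p|² = ρ² + z² = 2.35172² + 1.878² = 9.05745
κ = 2ρ / |p|² = 2×2.35172 / 9.05745 = 0.51929
θ = 2·atan2(ρ, z) = 2·atan2(2.35172, 1.878) = 1.79386 rad
ℓ = θ/κ = 1.79386/0.51929 = 3.45446

0.5193 101.80 3.4545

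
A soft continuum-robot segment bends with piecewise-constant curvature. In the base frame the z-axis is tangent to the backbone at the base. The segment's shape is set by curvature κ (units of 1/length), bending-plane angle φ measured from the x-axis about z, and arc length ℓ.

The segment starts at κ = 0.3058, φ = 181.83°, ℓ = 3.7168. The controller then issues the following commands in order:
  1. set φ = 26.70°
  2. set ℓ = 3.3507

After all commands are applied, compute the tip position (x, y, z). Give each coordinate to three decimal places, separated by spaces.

1.404 0.706 2.794

initial: κ=0.3058, φ=181.83°, ℓ=3.7168
cmd 1: set φ=26.70° → (κ,φ,ℓ)=(0.3058,26.70°,3.7168) → tip=(1.6924,0.8512,2.9667)
cmd 2: set ℓ=3.3507 → (κ,φ,ℓ)=(0.3058,26.70°,3.3507) → tip=(1.4040,0.7062,2.7944)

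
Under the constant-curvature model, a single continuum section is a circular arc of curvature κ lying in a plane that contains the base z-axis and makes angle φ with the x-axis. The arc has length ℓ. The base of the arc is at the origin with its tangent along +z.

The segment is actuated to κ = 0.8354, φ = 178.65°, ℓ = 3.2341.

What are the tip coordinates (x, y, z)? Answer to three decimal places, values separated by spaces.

-2.280 0.054 0.510

θ = κ·ℓ = 0.8354 × 3.2341 = 2.70177 rad
ρ = (1 − cos θ)/κ = (1 − -0.90483)/0.8354 = 2.28014
z = sin θ / κ = 0.42578/0.8354 = 0.50967
x = ρ cos φ = 2.28014 × cos(178.65°) = -2.27950
y = ρ sin φ = 2.28014 × sin(178.65°) = 0.05372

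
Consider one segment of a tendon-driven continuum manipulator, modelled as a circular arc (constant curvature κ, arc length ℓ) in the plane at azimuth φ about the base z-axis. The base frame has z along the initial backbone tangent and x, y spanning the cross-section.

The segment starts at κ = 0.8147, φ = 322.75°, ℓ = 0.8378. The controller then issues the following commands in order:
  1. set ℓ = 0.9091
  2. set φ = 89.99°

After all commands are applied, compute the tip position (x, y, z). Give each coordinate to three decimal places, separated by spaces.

initial: κ=0.8147, φ=322.75°, ℓ=0.8378
cmd 1: set ℓ=0.9091 → (κ,φ,ℓ)=(0.8147,322.75°,0.9091) → tip=(0.2560,-0.1946,0.8282)
cmd 2: set φ=89.99° → (κ,φ,ℓ)=(0.8147,89.99°,0.9091) → tip=(0.0001,0.3215,0.8282)

0.000 0.322 0.828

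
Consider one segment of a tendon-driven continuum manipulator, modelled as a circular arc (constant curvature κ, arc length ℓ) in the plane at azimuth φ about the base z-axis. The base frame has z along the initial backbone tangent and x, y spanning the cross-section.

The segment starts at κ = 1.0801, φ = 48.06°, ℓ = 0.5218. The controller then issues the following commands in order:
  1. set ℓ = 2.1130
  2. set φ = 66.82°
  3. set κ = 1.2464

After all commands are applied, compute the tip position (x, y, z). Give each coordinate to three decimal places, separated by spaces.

initial: κ=1.0801, φ=48.06°, ℓ=0.5218
cmd 1: set ℓ=2.1130 → (κ,φ,ℓ)=(1.0801,48.06°,2.1130) → tip=(1.0228,1.1383,0.7012)
cmd 2: set φ=66.82° → (κ,φ,ℓ)=(1.0801,66.82°,2.1130) → tip=(0.6024,1.4068,0.7012)
cmd 3: set κ=1.2464 → (κ,φ,ℓ)=(1.2464,66.82°,2.1130) → tip=(0.5917,1.3820,0.3902)

0.592 1.382 0.390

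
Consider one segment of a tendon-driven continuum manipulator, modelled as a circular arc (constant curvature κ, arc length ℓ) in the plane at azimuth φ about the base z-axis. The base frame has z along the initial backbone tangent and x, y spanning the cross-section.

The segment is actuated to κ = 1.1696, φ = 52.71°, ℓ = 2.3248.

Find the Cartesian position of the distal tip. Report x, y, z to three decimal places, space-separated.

0.990 1.301 0.351

θ = κ·ℓ = 1.1696 × 2.3248 = 2.71909 rad
ρ = (1 − cos θ)/κ = (1 − -0.91206)/1.1696 = 1.63480
z = sin θ / κ = 0.41005/1.1696 = 0.35059
x = ρ cos φ = 1.63480 × cos(52.71°) = 0.99044
y = ρ sin φ = 1.63480 × sin(52.71°) = 1.30061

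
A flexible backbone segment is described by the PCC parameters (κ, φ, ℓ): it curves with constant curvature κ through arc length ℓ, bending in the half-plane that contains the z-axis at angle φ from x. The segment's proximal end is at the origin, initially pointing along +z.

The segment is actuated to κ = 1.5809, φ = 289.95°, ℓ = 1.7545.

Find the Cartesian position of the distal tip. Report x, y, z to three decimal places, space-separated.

0.417 -1.149 0.228

θ = κ·ℓ = 1.5809 × 1.7545 = 2.77369 rad
ρ = (1 − cos θ)/κ = (1 − -0.93308)/1.5809 = 1.22277
z = sin θ / κ = 0.35966/1.5809 = 0.22750
x = ρ cos φ = 1.22277 × cos(289.95°) = 0.41721
y = ρ sin φ = 1.22277 × sin(289.95°) = -1.14940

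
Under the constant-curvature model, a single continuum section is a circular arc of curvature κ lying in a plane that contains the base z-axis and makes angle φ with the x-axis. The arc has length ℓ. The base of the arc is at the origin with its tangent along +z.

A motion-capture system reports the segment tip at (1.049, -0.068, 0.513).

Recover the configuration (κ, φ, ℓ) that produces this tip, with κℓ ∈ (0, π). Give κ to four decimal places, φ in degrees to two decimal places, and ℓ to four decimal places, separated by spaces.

ρ = √(x²+y²) = √(1.049² + -0.068²) = 1.05120
φ = atan2(y, x) mod 360° = atan2(-0.068, 1.049) = 356.2911°
|p|² = ρ² + z² = 1.05120² + 0.513² = 1.36819
κ = 2ρ / |p|² = 2×1.05120 / 1.36819 = 1.53663
θ = 2·atan2(ρ, z) = 2·atan2(1.05120, 0.513) = 2.23357 rad
ℓ = θ/κ = 2.23357/1.53663 = 1.45355

1.5366 356.29 1.4536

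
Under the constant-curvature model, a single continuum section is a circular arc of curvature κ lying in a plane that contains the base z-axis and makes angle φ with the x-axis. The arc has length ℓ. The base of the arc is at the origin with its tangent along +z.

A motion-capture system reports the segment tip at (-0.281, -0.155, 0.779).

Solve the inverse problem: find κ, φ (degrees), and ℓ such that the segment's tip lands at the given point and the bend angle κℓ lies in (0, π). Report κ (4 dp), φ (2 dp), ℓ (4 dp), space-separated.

0.9042 208.88 0.8643

ρ = √(x²+y²) = √(-0.281² + -0.155²) = 0.32091
φ = atan2(y, x) mod 360° = atan2(-0.155, -0.281) = 208.8812°
|p|² = ρ² + z² = 0.32091² + 0.779² = 0.70983
κ = 2ρ / |p|² = 2×0.32091 / 0.70983 = 0.90420
θ = 2·atan2(ρ, z) = 2·atan2(0.32091, 0.779) = 0.78154 rad
ℓ = θ/κ = 0.78154/0.90420 = 0.86434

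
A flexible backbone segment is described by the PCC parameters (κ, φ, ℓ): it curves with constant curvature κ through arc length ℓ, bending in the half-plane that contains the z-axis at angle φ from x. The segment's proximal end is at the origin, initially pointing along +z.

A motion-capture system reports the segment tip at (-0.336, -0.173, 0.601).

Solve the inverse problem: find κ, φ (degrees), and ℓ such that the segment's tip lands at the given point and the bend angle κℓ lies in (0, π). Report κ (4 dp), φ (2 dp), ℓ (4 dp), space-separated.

1.4996 207.24 0.7487

ρ = √(x²+y²) = √(-0.336² + -0.173²) = 0.37792
φ = atan2(y, x) mod 360° = atan2(-0.173, -0.336) = 207.2431°
|p|² = ρ² + z² = 0.37792² + 0.601² = 0.50403
κ = 2ρ / |p|² = 2×0.37792 / 0.50403 = 1.49961
θ = 2·atan2(ρ, z) = 2·atan2(0.37792, 0.601) = 1.12269 rad
ℓ = θ/κ = 1.12269/1.49961 = 0.74865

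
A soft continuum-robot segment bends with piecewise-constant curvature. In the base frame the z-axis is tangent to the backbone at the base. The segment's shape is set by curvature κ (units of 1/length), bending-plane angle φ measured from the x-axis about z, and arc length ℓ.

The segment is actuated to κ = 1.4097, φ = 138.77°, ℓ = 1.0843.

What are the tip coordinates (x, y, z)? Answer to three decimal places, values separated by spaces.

-0.511 0.448 0.709

θ = κ·ℓ = 1.4097 × 1.0843 = 1.52854 rad
ρ = (1 − cos θ)/κ = (1 − 0.04225)/1.4097 = 0.67940
z = sin θ / κ = 0.99911/1.4097 = 0.70874
x = ρ cos φ = 0.67940 × cos(138.77°) = -0.51096
y = ρ sin φ = 0.67940 × sin(138.77°) = 0.44778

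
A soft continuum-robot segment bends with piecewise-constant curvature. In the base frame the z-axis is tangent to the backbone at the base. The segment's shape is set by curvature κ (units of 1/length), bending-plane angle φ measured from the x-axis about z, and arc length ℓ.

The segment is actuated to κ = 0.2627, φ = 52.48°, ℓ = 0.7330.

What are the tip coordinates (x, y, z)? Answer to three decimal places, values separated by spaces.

0.043 0.056 0.728

θ = κ·ℓ = 0.2627 × 0.7330 = 0.19256 rad
ρ = (1 − cos θ)/κ = (1 − 0.98152)/0.2627 = 0.07036
z = sin θ / κ = 0.19137/0.2627 = 0.72848
x = ρ cos φ = 0.07036 × cos(52.48°) = 0.04285
y = ρ sin φ = 0.07036 × sin(52.48°) = 0.05580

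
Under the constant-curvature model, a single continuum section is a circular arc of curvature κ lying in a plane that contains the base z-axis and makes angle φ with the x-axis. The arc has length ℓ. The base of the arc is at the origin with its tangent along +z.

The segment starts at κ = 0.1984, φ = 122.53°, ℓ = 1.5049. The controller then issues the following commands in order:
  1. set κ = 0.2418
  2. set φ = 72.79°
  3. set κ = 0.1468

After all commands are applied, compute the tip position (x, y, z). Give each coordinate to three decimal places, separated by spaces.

0.049 0.158 1.493

initial: κ=0.1984, φ=122.53°, ℓ=1.5049
cmd 1: set κ=0.2418 → (κ,φ,ℓ)=(0.2418,122.53°,1.5049) → tip=(-0.1456,0.2283,1.4719)
cmd 2: set φ=72.79° → (κ,φ,ℓ)=(0.2418,72.79°,1.5049) → tip=(0.0801,0.2587,1.4719)
cmd 3: set κ=0.1468 → (κ,φ,ℓ)=(0.1468,72.79°,1.5049) → tip=(0.0490,0.1581,1.4927)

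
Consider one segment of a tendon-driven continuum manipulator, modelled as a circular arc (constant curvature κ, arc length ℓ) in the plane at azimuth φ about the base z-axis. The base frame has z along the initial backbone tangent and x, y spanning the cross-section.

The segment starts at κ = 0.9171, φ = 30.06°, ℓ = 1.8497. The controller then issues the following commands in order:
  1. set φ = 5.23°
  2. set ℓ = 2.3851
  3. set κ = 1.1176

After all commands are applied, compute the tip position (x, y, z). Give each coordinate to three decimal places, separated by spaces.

initial: κ=0.9171, φ=30.06°, ℓ=1.8497
cmd 1: set φ=5.23° → (κ,φ,ℓ)=(0.9171,5.23°,1.8497) → tip=(1.2218,0.1118,1.0818)
cmd 2: set ℓ=2.3851 → (κ,φ,ℓ)=(0.9171,5.23°,2.3851) → tip=(1.7137,0.1569,0.8896)
cmd 3: set κ=1.1176 → (κ,φ,ℓ)=(1.1176,5.23°,2.3851) → tip=(1.6830,0.1541,0.4100)

1.683 0.154 0.410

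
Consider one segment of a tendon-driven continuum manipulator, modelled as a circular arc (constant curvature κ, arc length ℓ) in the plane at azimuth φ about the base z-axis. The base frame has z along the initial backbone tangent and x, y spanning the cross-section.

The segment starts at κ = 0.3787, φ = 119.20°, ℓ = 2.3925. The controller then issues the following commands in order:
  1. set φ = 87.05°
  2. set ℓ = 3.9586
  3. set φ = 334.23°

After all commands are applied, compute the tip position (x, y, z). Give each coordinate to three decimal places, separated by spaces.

2.208 -1.066 2.634

initial: κ=0.3787, φ=119.20°, ℓ=2.3925
cmd 1: set φ=87.05° → (κ,φ,ℓ)=(0.3787,87.05°,2.3925) → tip=(0.0521,1.0104,2.0783)
cmd 2: set ℓ=3.9586 → (κ,φ,ℓ)=(0.3787,87.05°,3.9586) → tip=(0.1262,2.4483,2.6338)
cmd 3: set φ=334.23° → (κ,φ,ℓ)=(0.3787,334.23°,3.9586) → tip=(2.2077,-1.0658,2.6338)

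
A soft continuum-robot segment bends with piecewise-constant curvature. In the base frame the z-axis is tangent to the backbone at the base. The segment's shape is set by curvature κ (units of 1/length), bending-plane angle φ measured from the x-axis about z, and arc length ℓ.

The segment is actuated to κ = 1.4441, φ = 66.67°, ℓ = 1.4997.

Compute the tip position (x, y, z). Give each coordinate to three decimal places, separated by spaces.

0.428 0.992 0.574

θ = κ·ℓ = 1.4441 × 1.4997 = 2.16572 rad
ρ = (1 − cos θ)/κ = (1 − -0.56044)/1.4441 = 1.08056
z = sin θ / κ = 0.82819/1.4441 = 0.57350
x = ρ cos φ = 1.08056 × cos(66.67°) = 0.42793
y = ρ sin φ = 1.08056 × sin(66.67°) = 0.99222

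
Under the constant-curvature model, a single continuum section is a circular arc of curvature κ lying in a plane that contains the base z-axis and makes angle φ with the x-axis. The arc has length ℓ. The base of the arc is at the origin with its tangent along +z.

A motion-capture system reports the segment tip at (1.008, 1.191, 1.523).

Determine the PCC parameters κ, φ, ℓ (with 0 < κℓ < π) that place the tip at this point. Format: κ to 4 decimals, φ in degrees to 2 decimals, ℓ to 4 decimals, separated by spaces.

ρ = √(x²+y²) = √(1.008² + 1.191²) = 1.56030
φ = atan2(y, x) mod 360° = atan2(1.191, 1.008) = 49.7572°
|p|² = ρ² + z² = 1.56030² + 1.523² = 4.75407
κ = 2ρ / |p|² = 2×1.56030 / 4.75407 = 0.65641
θ = 2·atan2(ρ, z) = 2·atan2(1.56030, 1.523) = 1.59499 rad
ℓ = θ/κ = 1.59499/0.65641 = 2.42988

0.6564 49.76 2.4299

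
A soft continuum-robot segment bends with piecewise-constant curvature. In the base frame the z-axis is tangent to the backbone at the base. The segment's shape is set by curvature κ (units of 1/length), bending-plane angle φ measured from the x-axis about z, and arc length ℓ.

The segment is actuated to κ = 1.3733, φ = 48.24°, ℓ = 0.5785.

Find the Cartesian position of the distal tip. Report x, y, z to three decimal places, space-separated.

θ = κ·ℓ = 1.3733 × 0.5785 = 0.79445 rad
ρ = (1 − cos θ)/κ = (1 − 0.70067)/1.3733 = 0.21796
z = sin θ / κ = 0.71348/1.3733 = 0.51954
x = ρ cos φ = 0.21796 × cos(48.24°) = 0.14516
y = ρ sin φ = 0.21796 × sin(48.24°) = 0.16259

0.145 0.163 0.520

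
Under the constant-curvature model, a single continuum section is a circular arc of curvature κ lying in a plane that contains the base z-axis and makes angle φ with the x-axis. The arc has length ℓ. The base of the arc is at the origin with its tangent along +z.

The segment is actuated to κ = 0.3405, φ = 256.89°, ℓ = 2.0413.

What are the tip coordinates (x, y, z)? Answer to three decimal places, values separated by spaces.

θ = κ·ℓ = 0.3405 × 2.0413 = 0.69506 rad
ρ = (1 − cos θ)/κ = (1 − 0.76801)/0.3405 = 0.68131
z = sin θ / κ = 0.64043/0.3405 = 1.88086
x = ρ cos φ = 0.68131 × cos(256.89°) = -0.15454
y = ρ sin φ = 0.68131 × sin(256.89°) = -0.66355

-0.155 -0.664 1.881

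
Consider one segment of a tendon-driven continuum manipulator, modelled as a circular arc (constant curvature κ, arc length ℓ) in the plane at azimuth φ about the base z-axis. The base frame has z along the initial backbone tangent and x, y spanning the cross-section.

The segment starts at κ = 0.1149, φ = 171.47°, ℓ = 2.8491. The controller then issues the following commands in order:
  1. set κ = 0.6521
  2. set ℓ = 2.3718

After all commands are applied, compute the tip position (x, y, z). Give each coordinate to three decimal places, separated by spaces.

initial: κ=0.1149, φ=171.47°, ℓ=2.8491
cmd 1: set κ=0.6521 → (κ,φ,ℓ)=(0.6521,171.47°,2.8491) → tip=(-1.9460,0.2919,1.4707)
cmd 2: set ℓ=2.3718 → (κ,φ,ℓ)=(0.6521,171.47°,2.3718) → tip=(-1.4799,0.2220,1.5331)

-1.480 0.222 1.533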